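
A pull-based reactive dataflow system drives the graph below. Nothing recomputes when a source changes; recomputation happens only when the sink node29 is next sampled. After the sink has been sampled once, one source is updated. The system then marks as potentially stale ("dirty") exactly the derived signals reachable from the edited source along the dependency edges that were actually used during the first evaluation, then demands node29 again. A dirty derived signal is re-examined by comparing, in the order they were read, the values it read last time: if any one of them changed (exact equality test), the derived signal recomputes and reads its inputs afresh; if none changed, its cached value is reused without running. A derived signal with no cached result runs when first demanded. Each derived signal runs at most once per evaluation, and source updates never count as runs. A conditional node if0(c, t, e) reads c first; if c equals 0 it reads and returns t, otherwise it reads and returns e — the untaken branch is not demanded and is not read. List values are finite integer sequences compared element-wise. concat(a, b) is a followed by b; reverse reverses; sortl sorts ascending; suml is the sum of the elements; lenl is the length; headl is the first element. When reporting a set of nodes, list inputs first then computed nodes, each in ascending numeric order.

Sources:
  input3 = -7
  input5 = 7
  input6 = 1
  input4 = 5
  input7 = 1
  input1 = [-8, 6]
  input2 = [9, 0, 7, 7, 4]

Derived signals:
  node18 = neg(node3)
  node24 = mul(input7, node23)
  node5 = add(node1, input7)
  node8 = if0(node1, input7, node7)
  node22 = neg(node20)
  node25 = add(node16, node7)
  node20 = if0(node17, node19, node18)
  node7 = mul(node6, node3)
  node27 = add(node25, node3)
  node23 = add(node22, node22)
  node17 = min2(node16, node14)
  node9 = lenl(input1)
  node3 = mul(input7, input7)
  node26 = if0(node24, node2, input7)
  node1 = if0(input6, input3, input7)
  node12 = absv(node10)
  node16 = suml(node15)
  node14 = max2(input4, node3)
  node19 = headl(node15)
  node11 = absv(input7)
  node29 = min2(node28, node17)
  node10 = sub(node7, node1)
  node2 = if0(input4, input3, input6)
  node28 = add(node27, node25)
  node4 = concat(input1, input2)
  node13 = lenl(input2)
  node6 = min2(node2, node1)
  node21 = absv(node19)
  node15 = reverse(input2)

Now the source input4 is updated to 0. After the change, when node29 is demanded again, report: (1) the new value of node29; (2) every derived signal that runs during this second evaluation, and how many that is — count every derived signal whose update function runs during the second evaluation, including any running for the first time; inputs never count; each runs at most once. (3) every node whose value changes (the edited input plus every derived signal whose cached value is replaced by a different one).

New value of node29: 1.
Derived signals that run: node2, node6, node7, node14, node17, node25, node27, node28, node29 — 9 in total.
Values that change: input4, node2, node6, node7, node14, node17, node25, node27, node28, node29.

First evaluation (everything demanded from the output):
  node1 = if0(input6=1 -> else branch input7) = 1
  node2 = if0(input4=5 -> else branch input6) = 1
  node3 = mul(1, 1) = 1
  node6 = min2(1, 1) = 1
  node7 = mul(1, 1) = 1
  node14 = max2(5, 1) = 5
  node15 = reverse([9, 0, 7, 7, 4]) = [4, 7, 7, 0, 9]
  node16 = suml([4, 7, 7, 0, 9]) = 27
  node17 = min2(27, 5) = 5
  node25 = add(27, 1) = 28
  node27 = add(28, 1) = 29
  node28 = add(29, 28) = 57
  node29 = min2(57, 5) = 5

Propagation after the edit:
  node2: runs — input4 5->0; result -7.
  node6: runs — node2 1->-7; result -7.
  node7: runs — node6 1->-7; result -7.
  node14: runs — input4 5->0; result 1.
  node17: runs — node14 5->1; result 1.
  node25: runs — node7 1->-7; result 20.
  node27: runs — node25 28->20; result 21.
  node28: runs — node27 29->21; node25 28->20; result 41.
  node29: runs — node28 57->41; node17 5->1; result 1.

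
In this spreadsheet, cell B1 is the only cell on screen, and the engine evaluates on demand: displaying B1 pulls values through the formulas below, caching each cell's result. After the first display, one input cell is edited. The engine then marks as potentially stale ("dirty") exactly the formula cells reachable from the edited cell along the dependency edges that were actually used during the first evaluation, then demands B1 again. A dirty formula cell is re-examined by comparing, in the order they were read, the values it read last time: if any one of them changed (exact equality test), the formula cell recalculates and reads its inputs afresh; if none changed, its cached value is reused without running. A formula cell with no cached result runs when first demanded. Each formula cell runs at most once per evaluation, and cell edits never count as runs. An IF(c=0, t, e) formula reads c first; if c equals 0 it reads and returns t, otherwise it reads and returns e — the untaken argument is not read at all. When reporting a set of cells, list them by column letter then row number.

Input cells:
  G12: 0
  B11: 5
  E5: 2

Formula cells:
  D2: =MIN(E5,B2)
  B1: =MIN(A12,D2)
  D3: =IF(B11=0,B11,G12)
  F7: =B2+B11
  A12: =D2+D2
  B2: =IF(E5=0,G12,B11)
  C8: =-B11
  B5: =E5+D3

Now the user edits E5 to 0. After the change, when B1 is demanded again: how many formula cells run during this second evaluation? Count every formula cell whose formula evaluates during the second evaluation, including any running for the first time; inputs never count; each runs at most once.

Initial pass — values computed on the first demand:
  B2 = IF(E5=0: E5=2 -> else branch B11) = 5
  D2 = MIN(2, 5) = 2
  A12 = 2 + 2 = 4
  B1 = MIN(4, 2) = 2

Second demand — change propagation:
  B2: re-runs because E5 2->0; new result 0.
  D2: re-runs because E5 2->0; B2 5->0; new result 0.
  A12: re-runs because D2 2->0; D2 2->0; new result 0.
  B1: re-runs because A12 4->0; D2 2->0; new result 0.

Run set: A12, B1, B2, D2 (4 run).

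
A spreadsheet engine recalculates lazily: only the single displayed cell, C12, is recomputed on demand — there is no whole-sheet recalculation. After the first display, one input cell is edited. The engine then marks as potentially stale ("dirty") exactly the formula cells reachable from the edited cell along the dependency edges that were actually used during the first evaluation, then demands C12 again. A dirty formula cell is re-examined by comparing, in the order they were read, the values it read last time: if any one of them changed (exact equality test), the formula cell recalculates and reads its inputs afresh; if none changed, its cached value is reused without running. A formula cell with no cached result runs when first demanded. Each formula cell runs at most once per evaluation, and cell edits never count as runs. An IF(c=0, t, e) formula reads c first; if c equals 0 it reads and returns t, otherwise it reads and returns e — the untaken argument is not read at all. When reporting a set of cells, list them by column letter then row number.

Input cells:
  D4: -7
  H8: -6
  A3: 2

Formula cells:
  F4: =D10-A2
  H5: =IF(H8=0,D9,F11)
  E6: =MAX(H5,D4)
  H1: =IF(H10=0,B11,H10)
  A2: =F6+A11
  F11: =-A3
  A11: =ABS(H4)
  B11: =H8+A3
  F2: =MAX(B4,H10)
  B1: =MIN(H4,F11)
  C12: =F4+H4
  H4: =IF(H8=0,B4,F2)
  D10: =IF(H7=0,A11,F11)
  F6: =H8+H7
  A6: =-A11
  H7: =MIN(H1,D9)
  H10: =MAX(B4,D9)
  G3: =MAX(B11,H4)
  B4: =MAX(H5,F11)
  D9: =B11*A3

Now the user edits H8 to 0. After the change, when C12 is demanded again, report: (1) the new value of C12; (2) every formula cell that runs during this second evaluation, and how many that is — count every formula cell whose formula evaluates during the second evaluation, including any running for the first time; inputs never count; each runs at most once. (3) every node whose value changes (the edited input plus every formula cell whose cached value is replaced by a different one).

New value of C12: -6.
Formula cells that run: A2, A11, B4, B11, C12, D9, D10, F4, F6, H1, H4, H5, H7, H10 — 14 in total.
Values that change: A2, A11, B4, B11, C12, D9, F4, F6, H1, H4, H5, H7, H8, H10.
Key observation: a condition flipped, so demand moved to the other branch — F2 is never re-examined.

First evaluation (everything demanded from the output):
  B11 = -6 + 2 = -4
  D9 = -4 * 2 = -8
  F11 = -(2) = -2
  H5 = IF(H8=0: H8=-6 -> else branch F11) = -2
  B4 = MAX(-2, -2) = -2
  H10 = MAX(-2, -8) = -2
  F2 = MAX(-2, -2) = -2
  H1 = IF(H10=0: H10=-2 -> else branch H10) = -2
  H4 = IF(H8=0: H8=-6 -> else branch F2) = -2
  A11 = ABS(-2) = 2
  H7 = MIN(-2, -8) = -8
  D10 = IF(H7=0: H7=-8 -> else branch F11) = -2
  F6 = -6 + -8 = -14
  A2 = -14 + 2 = -12
  F4 = -2 - -12 = 10
  C12 = 10 + -2 = 8

Propagation after the edit:
  B11: runs — H8 -6->0; result 2.
  D9: runs — B11 -4->2; result 4.
  H5: runs — H8 -6->0; result 4.
  B4: runs — H5 -2->4; result 4.
  H10: runs — B4 -2->4; D9 -8->4; result 4.
  F2: marked dirty but never re-examined — demand shifted away from it.
  H1: runs — H10 -2->4; H10 -2->4; result 4.
  H4: runs — H8 -6->0; result 4.
  A11: runs — H4 -2->4; result 4.
  H7: runs — H1 -2->4; D9 -8->4; result 4.
  D10: runs — H7 -8->4; result -2 (same value as before).
  F6: runs — H8 -6->0; H7 -8->4; result 4.
  A2: runs — F6 -14->4; A11 2->4; result 8.
  F4: runs — A2 -12->8; result -10.
  C12: runs — F4 10->-10; H4 -2->4; result -6.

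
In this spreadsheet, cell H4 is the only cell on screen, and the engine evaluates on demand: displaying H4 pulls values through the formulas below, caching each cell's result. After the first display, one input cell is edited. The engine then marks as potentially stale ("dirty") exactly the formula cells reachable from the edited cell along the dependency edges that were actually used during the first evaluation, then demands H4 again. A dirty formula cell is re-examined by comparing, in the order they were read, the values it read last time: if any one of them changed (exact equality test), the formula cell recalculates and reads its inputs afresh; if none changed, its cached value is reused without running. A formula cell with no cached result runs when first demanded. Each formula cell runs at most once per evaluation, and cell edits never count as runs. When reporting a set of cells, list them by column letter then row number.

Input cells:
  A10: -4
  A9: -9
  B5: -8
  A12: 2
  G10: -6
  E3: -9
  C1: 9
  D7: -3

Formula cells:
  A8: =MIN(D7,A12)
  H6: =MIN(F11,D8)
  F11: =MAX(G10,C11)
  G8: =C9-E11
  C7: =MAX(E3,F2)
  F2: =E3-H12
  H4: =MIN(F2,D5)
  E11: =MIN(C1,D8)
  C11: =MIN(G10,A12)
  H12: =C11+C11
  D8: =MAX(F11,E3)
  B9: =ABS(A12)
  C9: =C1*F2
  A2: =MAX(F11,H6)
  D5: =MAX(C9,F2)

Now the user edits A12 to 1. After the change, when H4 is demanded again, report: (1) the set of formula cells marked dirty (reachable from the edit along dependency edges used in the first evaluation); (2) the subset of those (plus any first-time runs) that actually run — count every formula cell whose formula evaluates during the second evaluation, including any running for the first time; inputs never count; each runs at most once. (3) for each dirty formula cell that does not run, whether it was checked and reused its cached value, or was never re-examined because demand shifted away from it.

Dirty set: C9, C11, D5, F2, H4, H12.
Run set: C11 (1 run).
Re-examined without running (cache reused): C9, D5, F2, H4, H12.
The important point: C11 recomputes to an identical value, and the output ends up unchanged.

Initial pass — values computed on the first demand:
  C11 = MIN(-6, 2) = -6
  H12 = -6 + -6 = -12
  F2 = -9 - -12 = 3
  C9 = 9 * 3 = 27
  D5 = MAX(27, 3) = 27
  H4 = MIN(3, 27) = 3

Second demand — change propagation:
  C11: re-runs because A12 2->1; new result -6 (unchanged).
  H12: re-examined; everything it read last time is the same (C11 unchanged, C11 unchanged) — cache -12 kept, no run.
  F2: re-examined; everything it read last time is the same (E3 unchanged, H12 unchanged) — cache 3 kept, no run.
  C9: re-examined; everything it read last time is the same (C1 unchanged, F2 unchanged) — cache 27 kept, no run.
  D5: re-examined; everything it read last time is the same (C9 unchanged, F2 unchanged) — cache 27 kept, no run.
  H4: re-examined; everything it read last time is the same (F2 unchanged, D5 unchanged) — cache 3 kept, no run.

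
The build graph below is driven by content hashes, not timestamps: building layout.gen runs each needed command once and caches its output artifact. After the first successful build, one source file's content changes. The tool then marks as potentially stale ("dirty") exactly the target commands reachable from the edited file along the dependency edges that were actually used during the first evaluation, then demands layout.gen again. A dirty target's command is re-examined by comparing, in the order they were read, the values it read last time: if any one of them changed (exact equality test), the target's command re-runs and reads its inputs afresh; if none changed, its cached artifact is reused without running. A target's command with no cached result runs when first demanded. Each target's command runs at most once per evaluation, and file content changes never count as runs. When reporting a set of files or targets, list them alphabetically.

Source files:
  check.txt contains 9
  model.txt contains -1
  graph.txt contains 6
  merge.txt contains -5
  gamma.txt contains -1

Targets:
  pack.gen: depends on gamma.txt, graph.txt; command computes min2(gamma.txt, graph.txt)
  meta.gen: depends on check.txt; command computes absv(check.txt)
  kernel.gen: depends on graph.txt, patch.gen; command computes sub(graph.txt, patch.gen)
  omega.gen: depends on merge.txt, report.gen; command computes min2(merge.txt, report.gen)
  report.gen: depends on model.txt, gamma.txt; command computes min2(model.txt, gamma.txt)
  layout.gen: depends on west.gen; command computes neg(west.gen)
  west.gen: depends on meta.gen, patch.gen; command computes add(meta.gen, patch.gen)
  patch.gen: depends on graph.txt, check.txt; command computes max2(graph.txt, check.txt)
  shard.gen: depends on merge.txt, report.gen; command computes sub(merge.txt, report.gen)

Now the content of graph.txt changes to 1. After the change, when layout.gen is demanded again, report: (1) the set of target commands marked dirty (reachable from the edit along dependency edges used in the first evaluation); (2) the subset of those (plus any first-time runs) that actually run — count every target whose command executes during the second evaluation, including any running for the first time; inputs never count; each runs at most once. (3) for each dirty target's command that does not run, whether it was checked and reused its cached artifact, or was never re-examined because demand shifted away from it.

Dirty set: layout.gen, patch.gen, west.gen.
Run set: patch.gen (1 run).
Re-examined without running (cache reused): layout.gen, west.gen.
The important point: patch.gen recomputes to an identical value, and the output ends up unchanged.

Initial pass — values computed on the first demand:
  meta.gen = absv(9) = 9
  patch.gen = max2(6, 9) = 9
  west.gen = add(9, 9) = 18
  layout.gen = neg(18) = -18

Second demand — change propagation:
  patch.gen: re-runs because graph.txt 6->1; new result 9 (unchanged).
  west.gen: re-examined; everything it read last time is the same (meta.gen unchanged, patch.gen unchanged) — cache 18 kept, no run.
  layout.gen: re-examined; everything it read last time is the same (west.gen unchanged) — cache -18 kept, no run.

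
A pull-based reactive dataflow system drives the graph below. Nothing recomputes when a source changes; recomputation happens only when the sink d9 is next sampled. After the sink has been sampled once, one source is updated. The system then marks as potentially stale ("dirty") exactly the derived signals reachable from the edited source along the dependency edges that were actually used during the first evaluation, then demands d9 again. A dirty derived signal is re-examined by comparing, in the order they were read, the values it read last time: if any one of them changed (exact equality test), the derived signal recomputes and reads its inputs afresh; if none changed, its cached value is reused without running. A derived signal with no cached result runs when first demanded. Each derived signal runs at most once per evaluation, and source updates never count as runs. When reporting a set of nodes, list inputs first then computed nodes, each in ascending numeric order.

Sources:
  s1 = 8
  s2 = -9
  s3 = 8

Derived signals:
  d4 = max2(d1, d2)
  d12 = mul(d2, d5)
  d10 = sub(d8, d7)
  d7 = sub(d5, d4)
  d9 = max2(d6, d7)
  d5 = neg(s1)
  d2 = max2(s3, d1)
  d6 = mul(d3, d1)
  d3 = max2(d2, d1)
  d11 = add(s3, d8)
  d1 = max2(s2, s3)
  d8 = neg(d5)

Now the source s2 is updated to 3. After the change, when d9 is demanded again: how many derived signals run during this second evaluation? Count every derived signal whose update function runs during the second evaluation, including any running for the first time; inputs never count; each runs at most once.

Derived signals that run: d1 — 1 in total.
Key observation: the change is absorbed at d1 — it re-runs but produces the same value, and the output's value is unchanged.

First evaluation (everything demanded from the output):
  d1 = max2(-9, 8) = 8
  d2 = max2(8, 8) = 8
  d3 = max2(8, 8) = 8
  d4 = max2(8, 8) = 8
  d5 = neg(8) = -8
  d6 = mul(8, 8) = 64
  d7 = sub(-8, 8) = -16
  d9 = max2(64, -16) = 64

Propagation after the edit:
  d1: runs — s2 -9->3; result 8 (same value as before).
  d2: checked — values it read are unchanged (s3 unchanged, d1 unchanged); reused cached 8 without running.
  d3: checked — values it read are unchanged (d2 unchanged, d1 unchanged); reused cached 8 without running.
  d4: checked — values it read are unchanged (d1 unchanged, d2 unchanged); reused cached 8 without running.
  d6: checked — values it read are unchanged (d3 unchanged, d1 unchanged); reused cached 64 without running.
  d7: checked — values it read are unchanged (d5 unchanged, d4 unchanged); reused cached -16 without running.
  d9: checked — values it read are unchanged (d6 unchanged, d7 unchanged); reused cached 64 without running.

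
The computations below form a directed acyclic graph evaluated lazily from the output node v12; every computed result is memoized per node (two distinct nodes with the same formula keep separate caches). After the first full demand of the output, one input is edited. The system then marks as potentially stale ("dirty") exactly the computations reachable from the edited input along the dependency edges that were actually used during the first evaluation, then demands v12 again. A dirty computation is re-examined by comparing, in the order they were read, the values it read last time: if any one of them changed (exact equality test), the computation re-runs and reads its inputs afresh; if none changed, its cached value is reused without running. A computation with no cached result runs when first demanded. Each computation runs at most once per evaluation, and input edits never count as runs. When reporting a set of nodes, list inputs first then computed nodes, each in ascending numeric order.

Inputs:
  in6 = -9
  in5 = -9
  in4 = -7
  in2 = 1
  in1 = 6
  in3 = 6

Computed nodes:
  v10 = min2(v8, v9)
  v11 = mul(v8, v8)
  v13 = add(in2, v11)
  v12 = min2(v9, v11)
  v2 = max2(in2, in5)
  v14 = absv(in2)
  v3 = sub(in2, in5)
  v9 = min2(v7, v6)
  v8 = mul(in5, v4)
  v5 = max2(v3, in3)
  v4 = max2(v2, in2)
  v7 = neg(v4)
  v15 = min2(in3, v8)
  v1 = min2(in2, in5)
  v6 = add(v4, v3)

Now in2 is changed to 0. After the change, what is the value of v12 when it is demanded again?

Demanding v12 again yields 0.

First demand of the output computes:
  v2 = max2(1, -9) = 1
  v3 = sub(1, -9) = 10
  v4 = max2(1, 1) = 1
  v6 = add(1, 10) = 11
  v7 = neg(1) = -1
  v8 = mul(-9, 1) = -9
  v9 = min2(-1, 11) = -1
  v11 = mul(-9, -9) = 81
  v12 = min2(-1, 81) = -1

After the edit, cleaning proceeds:
  v2: a read changed (in2 1->0) — executes, giving 0.
  v3: a read changed (in2 1->0) — executes, giving 9.
  v4: a read changed (v2 1->0; in2 1->0) — executes, giving 0.
  v6: a read changed (v4 1->0; v3 10->9) — executes, giving 9.
  v7: a read changed (v4 1->0) — executes, giving 0.
  v8: a read changed (v4 1->0) — executes, giving 0.
  v9: a read changed (v7 -1->0; v6 11->9) — executes, giving 0.
  v11: a read changed (v8 -9->0; v8 -9->0) — executes, giving 0.
  v12: a read changed (v9 -1->0; v11 81->0) — executes, giving 0.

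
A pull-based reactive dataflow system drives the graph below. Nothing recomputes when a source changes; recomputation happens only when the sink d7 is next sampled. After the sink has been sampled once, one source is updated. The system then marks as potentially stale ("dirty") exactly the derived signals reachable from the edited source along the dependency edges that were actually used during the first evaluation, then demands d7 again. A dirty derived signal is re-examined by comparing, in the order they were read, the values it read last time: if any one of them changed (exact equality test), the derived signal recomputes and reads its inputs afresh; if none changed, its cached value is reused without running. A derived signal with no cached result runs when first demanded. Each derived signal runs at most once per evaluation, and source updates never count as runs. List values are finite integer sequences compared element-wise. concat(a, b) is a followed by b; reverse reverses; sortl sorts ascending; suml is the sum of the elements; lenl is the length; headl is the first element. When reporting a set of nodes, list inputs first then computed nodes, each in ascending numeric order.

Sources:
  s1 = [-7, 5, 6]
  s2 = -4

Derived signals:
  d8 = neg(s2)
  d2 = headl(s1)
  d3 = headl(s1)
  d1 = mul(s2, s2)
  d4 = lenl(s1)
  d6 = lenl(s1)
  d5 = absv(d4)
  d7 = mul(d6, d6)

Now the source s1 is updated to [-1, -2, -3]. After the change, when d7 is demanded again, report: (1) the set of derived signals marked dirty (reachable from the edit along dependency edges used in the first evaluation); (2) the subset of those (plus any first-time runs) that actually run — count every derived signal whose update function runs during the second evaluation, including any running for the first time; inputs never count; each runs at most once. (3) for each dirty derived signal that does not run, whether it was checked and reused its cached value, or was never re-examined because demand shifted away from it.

Marked dirty: d6, d7.
Derived signals that run: d6 — 1 in total.
Checked but reused from cache: d7.
Key observation: the change is absorbed at d6 — it re-runs but produces the same value, and the output's value is unchanged.

First evaluation (everything demanded from the output):
  d6 = lenl([-7, 5, 6]) = 3
  d7 = mul(3, 3) = 9

Propagation after the edit:
  d6: runs — s1 [-7, 5, 6]->[-1, -2, -3]; result 3 (same value as before).
  d7: checked — values it read are unchanged (d6 unchanged, d6 unchanged); reused cached 9 without running.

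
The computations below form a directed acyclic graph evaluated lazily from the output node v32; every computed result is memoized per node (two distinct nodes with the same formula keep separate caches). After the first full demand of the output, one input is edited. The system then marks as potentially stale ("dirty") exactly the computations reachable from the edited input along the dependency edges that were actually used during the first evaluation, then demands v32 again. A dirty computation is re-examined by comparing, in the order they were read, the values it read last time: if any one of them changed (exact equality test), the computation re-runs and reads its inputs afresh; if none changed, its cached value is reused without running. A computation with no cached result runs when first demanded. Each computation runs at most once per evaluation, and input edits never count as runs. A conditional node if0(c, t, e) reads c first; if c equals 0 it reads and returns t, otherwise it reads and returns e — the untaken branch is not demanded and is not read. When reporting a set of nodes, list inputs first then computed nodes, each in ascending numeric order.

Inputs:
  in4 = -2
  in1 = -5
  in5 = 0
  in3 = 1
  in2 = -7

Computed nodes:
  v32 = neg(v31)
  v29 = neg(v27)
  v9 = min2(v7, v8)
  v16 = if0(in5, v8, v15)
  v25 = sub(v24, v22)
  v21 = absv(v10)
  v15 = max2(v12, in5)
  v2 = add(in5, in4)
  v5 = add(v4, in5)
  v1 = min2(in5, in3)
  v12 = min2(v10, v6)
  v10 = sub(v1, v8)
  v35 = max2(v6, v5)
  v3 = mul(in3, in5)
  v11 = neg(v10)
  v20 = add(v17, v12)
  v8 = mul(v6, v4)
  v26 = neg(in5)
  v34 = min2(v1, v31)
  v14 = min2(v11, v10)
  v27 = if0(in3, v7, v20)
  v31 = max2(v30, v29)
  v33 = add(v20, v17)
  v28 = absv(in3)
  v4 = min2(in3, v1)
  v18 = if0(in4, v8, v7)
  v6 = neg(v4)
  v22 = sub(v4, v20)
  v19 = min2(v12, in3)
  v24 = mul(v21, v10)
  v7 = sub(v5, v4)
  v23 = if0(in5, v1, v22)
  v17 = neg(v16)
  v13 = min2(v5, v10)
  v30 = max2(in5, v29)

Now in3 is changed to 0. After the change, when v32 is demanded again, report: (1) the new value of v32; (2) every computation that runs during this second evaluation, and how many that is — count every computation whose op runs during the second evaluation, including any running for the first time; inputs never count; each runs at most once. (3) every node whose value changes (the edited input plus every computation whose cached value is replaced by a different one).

Demanding v32 again yields 0.
5 computations run: v1, v4, v5, v7, v27.
The nodes whose values change: in3.
Note the branch switch — demand abandons v6, v8, v10, v12, v16, v17, v20, which are never re-examined.

First demand of the output computes:
  v1 = min2(0, 1) = 0
  v4 = min2(1, 0) = 0
  v6 = neg(0) = 0
  v8 = mul(0, 0) = 0
  v10 = sub(0, 0) = 0
  v12 = min2(0, 0) = 0
  v16 = if0(in5=0 -> then branch v8) = 0
  v17 = neg(0) = 0
  v20 = add(0, 0) = 0
  v27 = if0(in3=1 -> else branch v20) = 0
  v29 = neg(0) = 0
  v30 = max2(0, 0) = 0
  v31 = max2(0, 0) = 0
  v32 = neg(0) = 0

After the edit, cleaning proceeds:
  v1: a read changed (in3 1->0) — executes, giving 0 — identical to its old value.
  v4: a read changed (in3 1->0) — executes, giving 0 — identical to its old value.
  v5: had never run; runs now, result 0.
  v6: stays stale; no demand reaches it after the flip.
  v7: had never run; runs now, result 0.
  v8: stays stale; no demand reaches it after the flip.
  v10: stays stale; no demand reaches it after the flip.
  v12: stays stale; no demand reaches it after the flip.
  v16: stays stale; no demand reaches it after the flip.
  v17: stays stale; no demand reaches it after the flip.
  v20: stays stale; no demand reaches it after the flip.
  v27: a read changed (in3 1->0) — executes, giving 0 — identical to its old value.
  v29: dirty, but its reads are unchanged (v27 unchanged); cached 0 stands.
  v30: dirty, but its reads are unchanged (in5 unchanged, v29 unchanged); cached 0 stands.
  v31: dirty, but its reads are unchanged (v30 unchanged, v29 unchanged); cached 0 stands.
  v32: dirty, but its reads are unchanged (v31 unchanged); cached 0 stands.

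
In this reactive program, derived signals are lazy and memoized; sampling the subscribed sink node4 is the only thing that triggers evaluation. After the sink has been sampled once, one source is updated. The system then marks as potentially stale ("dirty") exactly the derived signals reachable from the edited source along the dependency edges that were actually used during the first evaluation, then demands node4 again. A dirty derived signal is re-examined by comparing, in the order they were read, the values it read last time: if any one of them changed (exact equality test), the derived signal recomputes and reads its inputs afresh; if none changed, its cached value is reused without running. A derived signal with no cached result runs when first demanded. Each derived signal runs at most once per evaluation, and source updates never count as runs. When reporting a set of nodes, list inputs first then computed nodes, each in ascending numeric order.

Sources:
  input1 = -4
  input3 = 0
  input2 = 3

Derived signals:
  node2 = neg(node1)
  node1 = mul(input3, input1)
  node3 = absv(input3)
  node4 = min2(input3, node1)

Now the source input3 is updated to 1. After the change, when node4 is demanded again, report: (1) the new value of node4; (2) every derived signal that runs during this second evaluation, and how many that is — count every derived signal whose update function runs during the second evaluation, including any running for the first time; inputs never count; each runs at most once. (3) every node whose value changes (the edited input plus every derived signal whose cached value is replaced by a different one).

First demand of the output computes:
  node1 = mul(0, -4) = 0
  node4 = min2(0, 0) = 0

After the edit, cleaning proceeds:
  node1: a read changed (input3 0->1) — executes, giving -4.
  node4: a read changed (input3 0->1; node1 0->-4) — executes, giving -4.

Demanding node4 again yields -4.
2 derived signals run: node1, node4.
The nodes whose values change: input3, node1, node4.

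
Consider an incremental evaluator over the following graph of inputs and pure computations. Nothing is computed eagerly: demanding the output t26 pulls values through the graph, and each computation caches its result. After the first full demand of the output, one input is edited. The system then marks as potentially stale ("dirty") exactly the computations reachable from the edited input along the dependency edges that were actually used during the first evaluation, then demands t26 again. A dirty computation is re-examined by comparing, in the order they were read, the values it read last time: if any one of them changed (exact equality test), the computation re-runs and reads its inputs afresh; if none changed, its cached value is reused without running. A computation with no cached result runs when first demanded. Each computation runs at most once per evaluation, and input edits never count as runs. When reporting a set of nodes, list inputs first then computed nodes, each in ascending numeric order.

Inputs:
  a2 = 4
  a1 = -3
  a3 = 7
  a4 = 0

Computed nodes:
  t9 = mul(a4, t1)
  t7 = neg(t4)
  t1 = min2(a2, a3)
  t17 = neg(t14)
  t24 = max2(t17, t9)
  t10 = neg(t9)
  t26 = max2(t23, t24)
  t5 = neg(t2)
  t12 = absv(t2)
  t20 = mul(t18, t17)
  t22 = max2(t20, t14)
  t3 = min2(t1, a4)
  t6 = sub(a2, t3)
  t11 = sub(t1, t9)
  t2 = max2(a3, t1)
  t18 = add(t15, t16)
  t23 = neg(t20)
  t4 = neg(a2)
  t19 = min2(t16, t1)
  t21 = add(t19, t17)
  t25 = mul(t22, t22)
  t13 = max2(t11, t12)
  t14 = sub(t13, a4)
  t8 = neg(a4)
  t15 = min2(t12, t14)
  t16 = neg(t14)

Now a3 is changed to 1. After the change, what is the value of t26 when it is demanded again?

Initial pass — values computed on the first demand:
  t1 = min2(4, 7) = 4
  t2 = max2(7, 4) = 7
  t9 = mul(0, 4) = 0
  t11 = sub(4, 0) = 4
  t12 = absv(7) = 7
  t13 = max2(4, 7) = 7
  t14 = sub(7, 0) = 7
  t15 = min2(7, 7) = 7
  t16 = neg(7) = -7
  t17 = neg(7) = -7
  t18 = add(7, -7) = 0
  t20 = mul(0, -7) = 0
  t23 = neg(0) = 0
  t24 = max2(-7, 0) = 0
  t26 = max2(0, 0) = 0

Second demand — change propagation:
  t1: re-runs because a3 7->1; new result 1.
  t2: re-runs because a3 7->1; t1 4->1; new result 1.
  t9: re-runs because t1 4->1; new result 0 (unchanged).
  t11: re-runs because t1 4->1; new result 1.
  t12: re-runs because t2 7->1; new result 1.
  t13: re-runs because t11 4->1; t12 7->1; new result 1.
  t14: re-runs because t13 7->1; new result 1.
  t15: re-runs because t12 7->1; t14 7->1; new result 1.
  t16: re-runs because t14 7->1; new result -1.
  t17: re-runs because t14 7->1; new result -1.
  t18: re-runs because t15 7->1; t16 -7->-1; new result 0 (unchanged).
  t20: re-runs because t17 -7->-1; new result 0 (unchanged).
  t23: re-examined; everything it read last time is the same (t20 unchanged) — cache 0 kept, no run.
  t24: re-runs because t17 -7->-1; new result 0 (unchanged).
  t26: re-examined; everything it read last time is the same (t23 unchanged, t24 unchanged) — cache 0 kept, no run.

The important point: at t23 every value read last time is unchanged, so the dirty flag clears without a run.

t26 now evaluates to 0.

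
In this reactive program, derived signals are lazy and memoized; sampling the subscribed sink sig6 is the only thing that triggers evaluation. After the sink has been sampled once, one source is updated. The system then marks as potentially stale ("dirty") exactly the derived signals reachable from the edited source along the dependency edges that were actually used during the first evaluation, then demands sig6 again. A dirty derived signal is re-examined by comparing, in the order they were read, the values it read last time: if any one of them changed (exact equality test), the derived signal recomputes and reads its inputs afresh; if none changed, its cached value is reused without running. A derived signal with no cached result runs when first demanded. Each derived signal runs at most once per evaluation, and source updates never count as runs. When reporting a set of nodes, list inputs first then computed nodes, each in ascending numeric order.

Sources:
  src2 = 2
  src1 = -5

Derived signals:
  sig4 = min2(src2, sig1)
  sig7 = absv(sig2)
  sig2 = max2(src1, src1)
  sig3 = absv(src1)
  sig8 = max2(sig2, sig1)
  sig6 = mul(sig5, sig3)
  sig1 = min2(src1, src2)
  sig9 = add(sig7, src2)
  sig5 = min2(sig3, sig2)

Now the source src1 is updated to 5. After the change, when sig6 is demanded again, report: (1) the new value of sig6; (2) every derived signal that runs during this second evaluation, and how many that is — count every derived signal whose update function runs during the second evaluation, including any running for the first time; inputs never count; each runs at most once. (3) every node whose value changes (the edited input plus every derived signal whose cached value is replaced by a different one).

Demanding sig6 again yields 25.
4 derived signals run: sig2, sig3, sig5, sig6.
The nodes whose values change: src1, sig2, sig5, sig6.

First demand of the output computes:
  sig2 = max2(-5, -5) = -5
  sig3 = absv(-5) = 5
  sig5 = min2(5, -5) = -5
  sig6 = mul(-5, 5) = -25

After the edit, cleaning proceeds:
  sig2: a read changed (src1 -5->5; src1 -5->5) — executes, giving 5.
  sig3: a read changed (src1 -5->5) — executes, giving 5 — identical to its old value.
  sig5: a read changed (sig2 -5->5) — executes, giving 5.
  sig6: a read changed (sig5 -5->5) — executes, giving 25.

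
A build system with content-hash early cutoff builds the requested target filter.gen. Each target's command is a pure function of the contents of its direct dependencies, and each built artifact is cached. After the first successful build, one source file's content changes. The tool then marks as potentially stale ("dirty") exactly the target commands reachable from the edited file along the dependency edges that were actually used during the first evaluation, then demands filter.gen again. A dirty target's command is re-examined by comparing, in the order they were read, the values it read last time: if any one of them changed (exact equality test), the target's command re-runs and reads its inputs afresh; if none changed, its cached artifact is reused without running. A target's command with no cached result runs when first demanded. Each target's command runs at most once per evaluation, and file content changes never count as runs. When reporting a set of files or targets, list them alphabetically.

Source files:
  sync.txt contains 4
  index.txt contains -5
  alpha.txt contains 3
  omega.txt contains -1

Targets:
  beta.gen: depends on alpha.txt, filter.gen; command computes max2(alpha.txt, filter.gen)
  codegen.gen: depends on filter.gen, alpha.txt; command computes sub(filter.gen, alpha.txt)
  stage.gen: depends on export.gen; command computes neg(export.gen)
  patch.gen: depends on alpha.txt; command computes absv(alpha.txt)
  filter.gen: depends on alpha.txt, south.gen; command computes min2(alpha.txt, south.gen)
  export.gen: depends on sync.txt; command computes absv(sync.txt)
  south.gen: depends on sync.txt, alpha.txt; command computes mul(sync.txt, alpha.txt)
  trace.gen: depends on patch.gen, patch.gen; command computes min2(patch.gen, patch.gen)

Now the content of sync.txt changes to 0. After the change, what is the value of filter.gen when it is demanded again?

New value of filter.gen: 0.

First evaluation (everything demanded from the output):
  south.gen = mul(4, 3) = 12
  filter.gen = min2(3, 12) = 3

Propagation after the edit:
  south.gen: runs — sync.txt 4->0; result 0.
  filter.gen: runs — south.gen 12->0; result 0.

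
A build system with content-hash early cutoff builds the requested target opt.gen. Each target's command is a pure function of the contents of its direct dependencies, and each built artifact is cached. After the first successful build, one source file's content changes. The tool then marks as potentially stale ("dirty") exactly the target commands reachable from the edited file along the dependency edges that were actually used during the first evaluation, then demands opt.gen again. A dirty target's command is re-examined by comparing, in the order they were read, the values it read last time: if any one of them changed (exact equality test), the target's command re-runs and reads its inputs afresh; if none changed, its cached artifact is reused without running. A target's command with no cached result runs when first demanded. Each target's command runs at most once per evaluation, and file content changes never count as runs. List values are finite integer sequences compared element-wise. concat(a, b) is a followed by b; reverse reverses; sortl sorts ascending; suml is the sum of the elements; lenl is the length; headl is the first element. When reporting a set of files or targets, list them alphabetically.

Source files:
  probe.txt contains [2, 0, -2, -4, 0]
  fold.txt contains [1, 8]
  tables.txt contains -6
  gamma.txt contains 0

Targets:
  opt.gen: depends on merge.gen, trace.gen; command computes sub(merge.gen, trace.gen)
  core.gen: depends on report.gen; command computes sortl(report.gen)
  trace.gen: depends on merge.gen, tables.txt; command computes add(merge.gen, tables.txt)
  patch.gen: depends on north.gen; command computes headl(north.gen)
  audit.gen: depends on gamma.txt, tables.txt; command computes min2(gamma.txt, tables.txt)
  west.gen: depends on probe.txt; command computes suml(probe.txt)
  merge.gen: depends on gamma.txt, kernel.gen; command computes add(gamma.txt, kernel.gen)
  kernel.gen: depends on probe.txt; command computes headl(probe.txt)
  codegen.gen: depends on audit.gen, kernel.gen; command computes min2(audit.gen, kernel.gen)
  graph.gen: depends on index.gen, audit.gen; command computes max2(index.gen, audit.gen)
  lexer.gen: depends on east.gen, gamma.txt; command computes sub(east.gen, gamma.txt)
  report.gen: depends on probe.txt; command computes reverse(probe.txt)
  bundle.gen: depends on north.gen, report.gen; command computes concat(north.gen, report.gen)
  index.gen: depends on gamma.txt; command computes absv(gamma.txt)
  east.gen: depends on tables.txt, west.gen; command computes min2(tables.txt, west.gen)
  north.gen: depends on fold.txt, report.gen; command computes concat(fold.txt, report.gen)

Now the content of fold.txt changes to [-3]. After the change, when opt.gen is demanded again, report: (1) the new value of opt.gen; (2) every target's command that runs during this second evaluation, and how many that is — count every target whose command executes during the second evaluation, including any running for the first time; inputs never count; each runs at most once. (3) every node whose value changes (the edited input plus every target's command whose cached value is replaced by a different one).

First evaluation (everything demanded from the output):
  kernel.gen = headl([2, 0, -2, -4, 0]) = 2
  merge.gen = add(0, 2) = 2
  trace.gen = add(2, -6) = -4
  opt.gen = sub(2, -4) = 6

Propagation after the edit:
  fold.txt feeds no computation that the output demands — nothing is marked dirty and nothing runs.

Key observation: fold.txt is never demanded by the output, so the edit triggers no recomputation at all.

New value of opt.gen: 6.
Target commands that run: none — 0 in total.
Values that change: fold.txt.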